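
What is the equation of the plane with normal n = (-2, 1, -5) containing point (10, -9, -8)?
d = n·P = (-2)(10) + (1)(-9) + (-5)(-8) = 11
Plane: -2x + y - 5z = 11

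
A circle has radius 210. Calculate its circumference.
Circumference = 2 * pi * r
Circumference = 2 * pi * 210
Circumference = 1319.47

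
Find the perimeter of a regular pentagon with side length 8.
Perimeter = number of sides * side length
Perimeter = 5 * 8
Perimeter = 40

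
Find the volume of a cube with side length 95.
Volume = s³
Volume = 95³
Volume = 857375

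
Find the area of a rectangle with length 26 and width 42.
Area = length * width
Area = 26 * 42
Area = 1092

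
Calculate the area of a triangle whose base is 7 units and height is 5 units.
Area = (1/2) * base * height
Area = (1/2) * 7 * 5
Area = 17.50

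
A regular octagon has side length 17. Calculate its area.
For a regular 8-gon with side length s = 17:
Apothem a = s / (2*tan(pi/8)) = 17 / (2*tan(pi/8)) ≈ 20.52082
Perimeter P = 8 * 17 = 136
Area = (1/2) * P * a = (1/2) * 136 * 20.52082 = 1395.42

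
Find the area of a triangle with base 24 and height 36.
Area = (1/2) * base * height
Area = (1/2) * 24 * 36
Area = 432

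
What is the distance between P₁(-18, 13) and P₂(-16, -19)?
Using the distance formula: d = sqrt((x₂-x₁)² + (y₂-y₁)²)
dx = (-16) - (-18) = 2
dy = (-19) - 13 = -32
d = sqrt(2² + (-32)²) = sqrt(4 + 1024) = sqrt(1028) = 32.06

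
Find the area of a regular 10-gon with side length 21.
For a regular 10-gon with side length s = 21:
Apothem a = s / (2*tan(pi/10)) = 21 / (2*tan(pi/10)) ≈ 32.3157
Perimeter P = 10 * 21 = 210
Area = (1/2) * P * a = (1/2) * 210 * 32.3157 = 3393.15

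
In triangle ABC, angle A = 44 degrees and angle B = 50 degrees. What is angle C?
Sum of angles in a triangle = 180 degrees
Third angle = 180 - 44 - 50
Third angle = 86 degrees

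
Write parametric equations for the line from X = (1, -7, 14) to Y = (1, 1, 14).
Direction vector d = Y - X = (0, 8, 0)
x = 1, y = -7 + 8t, z = 14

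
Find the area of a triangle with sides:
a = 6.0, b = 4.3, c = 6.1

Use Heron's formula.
s = (a+b+c)/2 = (6.0+4.3+6.1)/2 = 8.2
A = √(s(s-a)(s-b)(s-c)) = √(8.2·2.2·3.9·2.1)
A = √147.748 = 12.16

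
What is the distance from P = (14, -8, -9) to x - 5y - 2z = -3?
d = |1(14) + (-5)(-8) + (-2)(-9) - (-3)| / √(1² + (-5)² + (-2)²) = 75/√30 = 13.69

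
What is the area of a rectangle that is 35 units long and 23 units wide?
Area = length * width
Area = 35 * 23
Area = 805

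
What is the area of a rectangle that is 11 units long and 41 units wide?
Area = length * width
Area = 11 * 41
Area = 451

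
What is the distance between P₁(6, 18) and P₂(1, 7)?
Using the distance formula: d = sqrt((x₂-x₁)² + (y₂-y₁)²)
dx = 1 - 6 = -5
dy = 7 - 18 = -11
d = sqrt((-5)² + (-11)²) = sqrt(25 + 121) = sqrt(146) = 12.08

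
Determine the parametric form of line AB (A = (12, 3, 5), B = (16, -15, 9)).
Direction vector d = B - A = (4, -18, 4)
x = 12 + 4t, y = 3 - 18t, z = 5 + 4t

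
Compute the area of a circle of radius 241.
Area = pi * r²
Area = pi * 241²
Area = pi * 58081
Area = 182466.84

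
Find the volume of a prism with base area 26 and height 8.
Volume = base area * height
Volume = 26 * 8
Volume = 208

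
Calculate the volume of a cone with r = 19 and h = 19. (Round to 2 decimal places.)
Volume = (1/3) * pi * r² * h
Volume = (1/3) * pi * 19² * 19
Volume = (1/3) * pi * 361 * 19
Volume = (1/3) * pi * 6859
Volume = 7182.73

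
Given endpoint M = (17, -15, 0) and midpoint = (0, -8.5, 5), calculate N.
N = (2×0 - 17, 2×(-8.5) - (-15), 2×5 - 0) = (-17, -2, 10)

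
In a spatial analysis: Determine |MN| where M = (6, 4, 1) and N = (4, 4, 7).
d = √[(-2)² + (0)² + (6)²] = √40 = 6.325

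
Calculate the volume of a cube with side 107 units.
Volume = s³
Volume = 107³
Volume = 1225043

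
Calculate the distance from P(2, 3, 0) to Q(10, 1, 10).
d = √[(8)² + (-2)² + (10)²] = √168 = 12.96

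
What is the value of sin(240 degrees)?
sin(240 degrees) = -0.866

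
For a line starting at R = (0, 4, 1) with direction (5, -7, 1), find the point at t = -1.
P(-1) = (0 + 5(-1), 4 + (-7)(-1), 1 + 1(-1)) = (-5, 11, 0)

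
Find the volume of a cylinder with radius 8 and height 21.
Volume = pi * r² * h
Volume = pi * 8² * 21
Volume = pi * 64 * 21
Volume = pi * 1344
Volume = 4222.30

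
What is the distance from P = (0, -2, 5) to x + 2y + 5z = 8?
d = |1(0) + 2(-2) + 5(5) - (8)| / √(1² + 2² + 5²) = 13/√30 = 2.373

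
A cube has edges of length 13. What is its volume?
Volume = s³
Volume = 13³
Volume = 2197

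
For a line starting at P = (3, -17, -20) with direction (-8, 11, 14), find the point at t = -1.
P(-1) = (3 + (-8)(-1), -17 + 11(-1), -20 + 14(-1)) = (11, -28, -34)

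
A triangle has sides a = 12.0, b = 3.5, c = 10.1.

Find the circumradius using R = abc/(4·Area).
s = (a+b+c)/2 = 12.8
Area = √(s(s-a)(s-b)(s-c)) = √(12.8·0.8·9.3·2.7) = 16.0352
R = abc/(4·Area) = (12.0·3.5·10.1)/(4·16.0352) = 424.2/64.1408 = 6.614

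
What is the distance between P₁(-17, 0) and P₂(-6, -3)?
Using the distance formula: d = sqrt((x₂-x₁)² + (y₂-y₁)²)
dx = (-6) - (-17) = 11
dy = (-3) - 0 = -3
d = sqrt(11² + (-3)²) = sqrt(121 + 9) = sqrt(130) = 11.40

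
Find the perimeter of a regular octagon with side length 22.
Perimeter = number of sides * side length
Perimeter = 8 * 22
Perimeter = 176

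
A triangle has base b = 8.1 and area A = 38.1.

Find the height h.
A = ½bh  →  h = 2A/b
h = 2·38.1/8.1 = 9.407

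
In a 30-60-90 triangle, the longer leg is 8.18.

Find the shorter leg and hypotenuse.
In a 30-60-90 triangle, sides are in ratio 1 : √3 : 2.
Long leg = short leg·√3  →  short leg = 8.18/√3 = 4.723
Hypotenuse = 2·(short leg) = 2·8.18/√3 = 9.445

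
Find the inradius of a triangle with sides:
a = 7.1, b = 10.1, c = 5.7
s = (a+b+c)/2 = (7.1+10.1+5.7)/2 = 11.45
Area = √(s(s-a)(s-b)(s-c)) = √(11.45·4.35·1.35·5.75) = 19.6629
r = Area/s = 19.6629/11.45 = 1.717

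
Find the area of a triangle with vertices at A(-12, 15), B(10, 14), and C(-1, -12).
Using the coordinate formula: Area = (1/2)|x₁(y₂-y₃) + x₂(y₃-y₁) + x₃(y₁-y₂)|
Area = (1/2)|(-12)(14-(-12)) + 10((-12)-15) + (-1)(15-14)|
Area = (1/2)|(-12)*26 + 10*(-27) + (-1)*1|
Area = (1/2)|(-312) + (-270) + (-1)|
Area = (1/2)*583 = 291.50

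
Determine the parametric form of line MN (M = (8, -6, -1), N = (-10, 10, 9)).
Direction vector d = N - M = (-18, 16, 10)
x = 8 - 18t, y = -6 + 16t, z = -1 + 10t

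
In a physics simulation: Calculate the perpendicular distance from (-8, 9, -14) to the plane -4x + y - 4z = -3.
d = |(-4)(-8) + 1(9) + (-4)(-14) - (-3)| / √((-4)² + 1² + (-4)²) = 100/√33 = 17.41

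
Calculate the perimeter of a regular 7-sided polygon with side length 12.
Perimeter = number of sides * side length
Perimeter = 7 * 12
Perimeter = 84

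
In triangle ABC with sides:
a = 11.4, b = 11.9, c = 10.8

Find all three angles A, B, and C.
By the law of cosines:
cos(A) = (b² + c² - a²)/(2bc) = 0.499105  →  A = 60.06°
cos(B) = (a² + c² - b²)/(2ac) = 0.426373  →  B = 64.76°
cos(C) = (a² + b² - c²)/(2ab) = 0.571023  →  C = 55.18°
Check: A + B + C = 180.0° ✓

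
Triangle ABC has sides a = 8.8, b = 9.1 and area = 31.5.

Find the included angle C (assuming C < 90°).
Area = ½ab·sin(C)  →  sin(C) = 2·Area/(ab)
sin(C) = 2·31.5/(8.8·9.1) = 0.786713
C = arcsin(0.786713) = 51.88°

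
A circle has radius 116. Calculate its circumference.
Circumference = 2 * pi * r
Circumference = 2 * pi * 116
Circumference = 728.85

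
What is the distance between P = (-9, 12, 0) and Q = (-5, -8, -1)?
d = √[(4)² + (-20)² + (-1)²] = √417 = 20.42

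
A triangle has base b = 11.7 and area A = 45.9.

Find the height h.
A = ½bh  →  h = 2A/b
h = 2·45.9/11.7 = 7.846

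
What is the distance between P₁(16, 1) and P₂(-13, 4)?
Using the distance formula: d = sqrt((x₂-x₁)² + (y₂-y₁)²)
dx = (-13) - 16 = -29
dy = 4 - 1 = 3
d = sqrt((-29)² + 3²) = sqrt(841 + 9) = sqrt(850) = 29.15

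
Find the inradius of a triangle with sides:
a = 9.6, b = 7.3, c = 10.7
s = (a+b+c)/2 = (9.6+7.3+10.7)/2 = 13.8
Area = √(s(s-a)(s-b)(s-c)) = √(13.8·4.2·6.5·3.1) = 34.1745
r = Area/s = 34.1745/13.8 = 2.476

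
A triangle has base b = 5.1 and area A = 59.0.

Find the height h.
A = ½bh  →  h = 2A/b
h = 2·59.0/5.1 = 23.14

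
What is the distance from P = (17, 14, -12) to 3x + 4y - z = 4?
d = |3(17) + 4(14) + (-1)(-12) - (4)| / √(3² + 4² + (-1)²) = 115/√26 = 22.55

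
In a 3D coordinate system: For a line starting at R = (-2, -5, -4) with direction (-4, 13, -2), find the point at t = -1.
P(-1) = (-2 + (-4)(-1), -5 + 13(-1), -4 + (-2)(-1)) = (2, -18, -2)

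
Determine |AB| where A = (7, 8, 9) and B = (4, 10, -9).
d = √[(-3)² + (2)² + (-18)²] = √337 = 18.36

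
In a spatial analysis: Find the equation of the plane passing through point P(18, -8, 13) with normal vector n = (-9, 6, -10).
d = n·P = (-9)(18) + (6)(-8) + (-10)(13) = -340
Plane: -9x + 6y - 10z = -340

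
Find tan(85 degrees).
tan(85 degrees) = 11.4301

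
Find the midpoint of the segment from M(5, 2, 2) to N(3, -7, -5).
Midpoint = ((5+3)/2, (2-7)/2, (2-5)/2) = (4, -2.5, -1.5)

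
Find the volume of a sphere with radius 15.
Volume = (4/3) * pi * r³
Volume = (4/3) * pi * 15³
Volume = (4/3) * pi * 3375
Volume = 14137.17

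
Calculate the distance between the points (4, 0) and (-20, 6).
Using the distance formula: d = sqrt((x₂-x₁)² + (y₂-y₁)²)
dx = (-20) - 4 = -24
dy = 6 - 0 = 6
d = sqrt((-24)² + 6²) = sqrt(576 + 36) = sqrt(612) = 24.74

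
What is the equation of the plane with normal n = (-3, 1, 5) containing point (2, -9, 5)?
d = n·P = (-3)(2) + (1)(-9) + (5)(5) = 10
Plane: -3x + y + 5z = 10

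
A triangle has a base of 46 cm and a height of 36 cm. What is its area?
Area = (1/2) * base * height
Area = (1/2) * 46 * 36
Area = 828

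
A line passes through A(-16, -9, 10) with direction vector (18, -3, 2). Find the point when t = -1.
P(-1) = (-16 + 18(-1), -9 + (-3)(-1), 10 + 2(-1)) = (-34, -6, 8)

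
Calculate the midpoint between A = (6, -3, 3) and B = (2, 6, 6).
Midpoint = ((6+2)/2, (-3+6)/2, (3+6)/2) = (4, 1.5, 4.5)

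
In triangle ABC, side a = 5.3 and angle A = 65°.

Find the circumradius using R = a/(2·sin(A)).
R = a/(2·sin(A)) = 5.3/(2·sin(65°))
R = 5.3/(2·0.906308) = 5.3/1.812616 = 2.924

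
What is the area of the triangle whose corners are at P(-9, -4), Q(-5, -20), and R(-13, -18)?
Using the coordinate formula: Area = (1/2)|x₁(y₂-y₃) + x₂(y₃-y₁) + x₃(y₁-y₂)|
Area = (1/2)|(-9)((-20)-(-18)) + (-5)((-18)-(-4)) + (-13)((-4)-(-20))|
Area = (1/2)|(-9)*(-2) + (-5)*(-14) + (-13)*16|
Area = (1/2)|18 + 70 + (-208)|
Area = (1/2)*120 = 60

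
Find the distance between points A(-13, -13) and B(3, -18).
Using the distance formula: d = sqrt((x₂-x₁)² + (y₂-y₁)²)
dx = 3 - (-13) = 16
dy = (-18) - (-13) = -5
d = sqrt(16² + (-5)²) = sqrt(256 + 25) = sqrt(281) = 16.76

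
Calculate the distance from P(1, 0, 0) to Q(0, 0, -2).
d = √[(-1)² + (0)² + (-2)²] = √5 = 2.236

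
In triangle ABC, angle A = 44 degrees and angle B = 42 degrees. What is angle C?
Sum of angles in a triangle = 180 degrees
Third angle = 180 - 44 - 42
Third angle = 94 degrees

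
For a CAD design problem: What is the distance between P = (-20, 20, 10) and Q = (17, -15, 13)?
d = √[(37)² + (-35)² + (3)²] = √2603 = 51.02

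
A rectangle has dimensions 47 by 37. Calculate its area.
Area = length * width
Area = 47 * 37
Area = 1739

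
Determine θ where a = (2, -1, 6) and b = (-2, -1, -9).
a·b = -57, |a|² = 41, |b|² = 86
cos θ = -57/√3526 ≈ -0.9599
θ ≈ 163.7°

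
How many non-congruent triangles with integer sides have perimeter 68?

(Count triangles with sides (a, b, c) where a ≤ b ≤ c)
With a ≤ b ≤ c and a + b + c = 68, the triangle inequality a + b > c gives c < 68/2, so c ≤ 33.
Iterate a from 1 to ⌊p/3⌋ = 22; for each a, b ranges from a to ⌊(p−a)/2⌋ with c = p − a − b, keeping only c ≥ b.
Triples: (2, 33, 33), (3, 32, 33), (4, 31, 33), …
Count = 96 triangles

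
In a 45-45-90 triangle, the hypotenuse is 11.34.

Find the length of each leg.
In a 45-45-90 triangle, hypotenuse = leg·√2  →  leg = hypotenuse/√2
leg = 11.34/√2 = 8.019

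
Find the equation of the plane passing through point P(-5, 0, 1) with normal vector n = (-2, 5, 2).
d = n·P = (-2)(-5) + (5)(0) + (2)(1) = 12
Plane: -2x + 5y + 2z = 12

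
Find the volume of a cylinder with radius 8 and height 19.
Volume = pi * r² * h
Volume = pi * 8² * 19
Volume = pi * 64 * 19
Volume = pi * 1216
Volume = 3820.18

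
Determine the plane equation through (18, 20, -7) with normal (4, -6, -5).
d = n·P = (4)(18) + (-6)(20) + (-5)(-7) = -13
Plane: 4x - 6y - 5z = -13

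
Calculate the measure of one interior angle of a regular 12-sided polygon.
Interior angle of a regular n-gon = (n-2)*180/n
Interior angle = (12-2)*180/12
Interior angle = 10*180/12
Interior angle = 1800/12
Interior angle = 150 degrees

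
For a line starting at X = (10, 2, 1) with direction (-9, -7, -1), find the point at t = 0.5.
P(0.5) = (10 + (-9)(0.5), 2 + (-7)(0.5), 1 + (-1)(0.5)) = (5.5, -1.5, 0.5)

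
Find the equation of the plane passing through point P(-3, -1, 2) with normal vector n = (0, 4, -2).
d = n·P = (0)(-3) + (4)(-1) + (-2)(2) = -8
Plane: 4y - 2z = -8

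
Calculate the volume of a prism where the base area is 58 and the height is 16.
Volume = base area * height
Volume = 58 * 16
Volume = 928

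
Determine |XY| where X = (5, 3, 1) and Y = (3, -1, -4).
d = √[(-2)² + (-4)² + (-5)²] = √45 = 6.708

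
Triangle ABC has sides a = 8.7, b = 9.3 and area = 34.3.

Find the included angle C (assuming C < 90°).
Area = ½ab·sin(C)  →  sin(C) = 2·Area/(ab)
sin(C) = 2·34.3/(8.7·9.3) = 0.847856
C = arcsin(0.847856) = 57.98°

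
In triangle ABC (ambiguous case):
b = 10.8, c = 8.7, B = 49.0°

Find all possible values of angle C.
sin(C)/c = sin(B)/b  →  sin(C) = c·sin(B)/b = 8.7·sin(49.0°)/10.8 = 0.607960
C₁ = arcsin(0.607960) = 37.44°,  C₂ = 180° - C₁ = 142.56°
Check C₂: A = 180° - 49.0° - 142.56° = -11.56° ≤ 0, rejected
C = 37.44° (one solution)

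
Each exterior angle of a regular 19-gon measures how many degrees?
Exterior angle of a regular n-gon = 360/n
Exterior angle = 360/19
Exterior angle = 18.95 degrees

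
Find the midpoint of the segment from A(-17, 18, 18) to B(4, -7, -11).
Midpoint = ((-17+4)/2, (18-7)/2, (18-11)/2) = (-6.5, 5.5, 3.5)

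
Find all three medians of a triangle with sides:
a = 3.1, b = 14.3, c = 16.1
Using m_x = ½√(2y² + 2z² - x²):
m_a = ½√(2·14.3² + 2·16.1² - 3.1²) = ½√917.79 = 15.15
m_b = ½√(2·3.1² + 2·16.1² - 14.3²) = ½√333.15 = 9.126
m_c = ½√(2·3.1² + 2·14.3² - 16.1²) = ½√168.99 = 6.5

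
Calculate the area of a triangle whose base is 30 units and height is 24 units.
Area = (1/2) * base * height
Area = (1/2) * 30 * 24
Area = 360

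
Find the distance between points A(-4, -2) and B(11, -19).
Using the distance formula: d = sqrt((x₂-x₁)² + (y₂-y₁)²)
dx = 11 - (-4) = 15
dy = (-19) - (-2) = -17
d = sqrt(15² + (-17)²) = sqrt(225 + 289) = sqrt(514) = 22.67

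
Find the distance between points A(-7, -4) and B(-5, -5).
Using the distance formula: d = sqrt((x₂-x₁)² + (y₂-y₁)²)
dx = (-5) - (-7) = 2
dy = (-5) - (-4) = -1
d = sqrt(2² + (-1)²) = sqrt(4 + 1) = sqrt(5) = 2.24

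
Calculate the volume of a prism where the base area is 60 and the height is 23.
Volume = base area * height
Volume = 60 * 23
Volume = 1380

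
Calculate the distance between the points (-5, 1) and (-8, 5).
Using the distance formula: d = sqrt((x₂-x₁)² + (y₂-y₁)²)
dx = (-8) - (-5) = -3
dy = 5 - 1 = 4
d = sqrt((-3)² + 4²) = sqrt(9 + 16) = sqrt(25) = 5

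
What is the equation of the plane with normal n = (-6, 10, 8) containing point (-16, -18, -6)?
d = n·P = (-6)(-16) + (10)(-18) + (8)(-6) = -132
Plane: -6x + 10y + 8z = -132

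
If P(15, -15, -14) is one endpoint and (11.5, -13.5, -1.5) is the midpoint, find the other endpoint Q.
Q = (2×11.5 - 15, 2×(-13.5) - (-15), 2×(-1.5) - (-14)) = (8, -12, 11)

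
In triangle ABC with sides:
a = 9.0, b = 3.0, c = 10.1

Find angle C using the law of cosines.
cos(C) = (a² + b² - c²)/(2ab)
cos(C) = (9.0² + 3.0² - 10.1²)/(2·9.0·3.0) = -12.01/54 = -0.222407
C = arccos(-0.222407) = 102.9°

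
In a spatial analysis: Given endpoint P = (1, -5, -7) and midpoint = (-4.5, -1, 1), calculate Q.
Q = (2×(-4.5) - 1, 2×(-1) - (-5), 2×1 - (-7)) = (-10, 3, 9)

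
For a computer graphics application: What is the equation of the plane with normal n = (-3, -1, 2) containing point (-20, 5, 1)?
d = n·P = (-3)(-20) + (-1)(5) + (2)(1) = 57
Plane: -3x - y + 2z = 57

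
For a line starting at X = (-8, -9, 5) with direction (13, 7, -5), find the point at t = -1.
P(-1) = (-8 + 13(-1), -9 + 7(-1), 5 + (-5)(-1)) = (-21, -16, 10)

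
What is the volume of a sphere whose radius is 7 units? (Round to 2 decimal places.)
Volume = (4/3) * pi * r³
Volume = (4/3) * pi * 7³
Volume = (4/3) * pi * 343
Volume = 1436.76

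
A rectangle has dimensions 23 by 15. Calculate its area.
Area = length * width
Area = 23 * 15
Area = 345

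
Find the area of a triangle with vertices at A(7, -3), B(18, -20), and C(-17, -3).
Using the coordinate formula: Area = (1/2)|x₁(y₂-y₃) + x₂(y₃-y₁) + x₃(y₁-y₂)|
Area = (1/2)|7((-20)-(-3)) + 18((-3)-(-3)) + (-17)((-3)-(-20))|
Area = (1/2)|7*(-17) + 18*0 + (-17)*17|
Area = (1/2)|(-119) + 0 + (-289)|
Area = (1/2)*408 = 204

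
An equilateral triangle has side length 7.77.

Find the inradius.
For an equilateral triangle, r = s/(2√3) where s is the side.
r = 7.77/(2√3) = 7.77/3.464102 = 2.243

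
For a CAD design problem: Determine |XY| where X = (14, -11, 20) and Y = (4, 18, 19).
d = √[(-10)² + (29)² + (-1)²] = √942 = 30.69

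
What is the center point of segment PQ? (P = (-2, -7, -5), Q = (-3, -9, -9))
Midpoint = ((-2-3)/2, (-7-9)/2, (-5-9)/2) = (-2.5, -8, -7)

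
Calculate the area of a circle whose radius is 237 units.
Area = pi * r²
Area = pi * 237²
Area = pi * 56169
Area = 176460.12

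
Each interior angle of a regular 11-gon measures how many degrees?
Interior angle of a regular n-gon = (n-2)*180/n
Interior angle = (11-2)*180/11
Interior angle = 9*180/11
Interior angle = 1620/11
Interior angle = 147.27 degrees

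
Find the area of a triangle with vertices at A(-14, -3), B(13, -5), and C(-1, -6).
Using the coordinate formula: Area = (1/2)|x₁(y₂-y₃) + x₂(y₃-y₁) + x₃(y₁-y₂)|
Area = (1/2)|(-14)((-5)-(-6)) + 13((-6)-(-3)) + (-1)((-3)-(-5))|
Area = (1/2)|(-14)*1 + 13*(-3) + (-1)*2|
Area = (1/2)|(-14) + (-39) + (-2)|
Area = (1/2)*55 = 27.50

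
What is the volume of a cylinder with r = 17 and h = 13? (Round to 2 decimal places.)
Volume = pi * r² * h
Volume = pi * 17² * 13
Volume = pi * 289 * 13
Volume = pi * 3757
Volume = 11802.96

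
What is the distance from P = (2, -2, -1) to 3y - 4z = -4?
d = |0(2) + 3(-2) + (-4)(-1) - (-4)| / √(0² + 3² + (-4)²) = 2/√25 = 0.4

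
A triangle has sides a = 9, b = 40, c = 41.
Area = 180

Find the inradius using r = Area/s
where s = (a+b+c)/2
s = (9+40+41)/2 = 45
r = Area/s = 180/45 = 4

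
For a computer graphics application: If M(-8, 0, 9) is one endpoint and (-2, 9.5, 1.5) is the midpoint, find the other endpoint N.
N = (2×(-2) - (-8), 2×9.5 - 0, 2×1.5 - 9) = (4, 19, -6)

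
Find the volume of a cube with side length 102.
Volume = s³
Volume = 102³
Volume = 1061208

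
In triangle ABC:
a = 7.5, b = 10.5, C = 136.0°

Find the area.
Using A = ½ab·sin(C):
A = ½·7.5·10.5·sin(136.0°) = ½·78.75·0.694658 = 27.35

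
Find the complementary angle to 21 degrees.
Complementary angles sum to 90 degrees.
Other angle = 90 - 21
Other angle = 69 degrees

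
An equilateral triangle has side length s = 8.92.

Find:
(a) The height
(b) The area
(a) Height h = s·√3/2 = 8.92·√3/2 = 7.725
(b) Area = (√3/4)·s² = (√3/4)·8.92² = (√3/4)·79.5664 = 34.45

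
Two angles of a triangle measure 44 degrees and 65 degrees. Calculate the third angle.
Sum of angles in a triangle = 180 degrees
Third angle = 180 - 44 - 65
Third angle = 71 degrees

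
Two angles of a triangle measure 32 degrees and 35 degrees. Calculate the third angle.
Sum of angles in a triangle = 180 degrees
Third angle = 180 - 32 - 35
Third angle = 113 degrees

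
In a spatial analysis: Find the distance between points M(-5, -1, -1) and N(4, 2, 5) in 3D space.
d = √[(9)² + (3)² + (6)²] = √126 = 11.22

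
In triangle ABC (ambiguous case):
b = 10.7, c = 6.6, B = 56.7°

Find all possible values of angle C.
sin(C)/c = sin(B)/b  →  sin(C) = c·sin(B)/b = 6.6·sin(56.7°)/10.7 = 0.515545
C₁ = arcsin(0.515545) = 31.03°,  C₂ = 180° - C₁ = 148.97°
Check C₂: A = 180° - 56.7° - 148.97° = -25.67° ≤ 0, rejected
C = 31.03° (one solution)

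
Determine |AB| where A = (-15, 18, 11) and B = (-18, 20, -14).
d = √[(-3)² + (2)² + (-25)²] = √638 = 25.26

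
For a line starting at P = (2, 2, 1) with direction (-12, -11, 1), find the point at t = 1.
P(1) = (2 + (-12)(1), 2 + (-11)(1), 1 + 1(1)) = (-10, -9, 2)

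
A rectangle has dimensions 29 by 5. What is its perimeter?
Perimeter = 2 * (length + width)
Perimeter = 2 * (29 + 5)
Perimeter = 2 * 34
Perimeter = 68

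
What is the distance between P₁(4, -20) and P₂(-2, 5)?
Using the distance formula: d = sqrt((x₂-x₁)² + (y₂-y₁)²)
dx = (-2) - 4 = -6
dy = 5 - (-20) = 25
d = sqrt((-6)² + 25²) = sqrt(36 + 625) = sqrt(661) = 25.71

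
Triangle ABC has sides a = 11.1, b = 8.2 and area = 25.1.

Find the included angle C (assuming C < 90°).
Area = ½ab·sin(C)  →  sin(C) = 2·Area/(ab)
sin(C) = 2·25.1/(11.1·8.2) = 0.551527
C = arcsin(0.551527) = 33.47°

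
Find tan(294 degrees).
tan(294 degrees) = -2.246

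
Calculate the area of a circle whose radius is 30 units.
Area = pi * r²
Area = pi * 30²
Area = pi * 900
Area = 2827.43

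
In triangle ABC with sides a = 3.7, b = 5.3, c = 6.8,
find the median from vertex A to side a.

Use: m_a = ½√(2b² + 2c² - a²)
m_a = ½√(2·5.3² + 2·6.8² - 3.7²)
m_a = ½√(56.18 + 92.48 - 13.69) = ½√134.97 = 5.809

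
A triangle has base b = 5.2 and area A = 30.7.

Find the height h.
A = ½bh  →  h = 2A/b
h = 2·30.7/5.2 = 11.81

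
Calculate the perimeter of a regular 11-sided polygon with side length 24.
Perimeter = number of sides * side length
Perimeter = 11 * 24
Perimeter = 264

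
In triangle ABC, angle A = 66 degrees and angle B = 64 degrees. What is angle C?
Sum of angles in a triangle = 180 degrees
Third angle = 180 - 66 - 64
Third angle = 50 degrees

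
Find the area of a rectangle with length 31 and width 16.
Area = length * width
Area = 31 * 16
Area = 496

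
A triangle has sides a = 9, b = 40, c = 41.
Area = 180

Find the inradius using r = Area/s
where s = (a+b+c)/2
s = (9+40+41)/2 = 45
r = Area/s = 180/45 = 4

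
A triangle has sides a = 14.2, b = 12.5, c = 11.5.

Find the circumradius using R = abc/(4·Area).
s = (a+b+c)/2 = 19.1
Area = √(s(s-a)(s-b)(s-c)) = √(19.1·4.9·6.6·7.6) = 68.5162
R = abc/(4·Area) = (14.2·12.5·11.5)/(4·68.5162) = 2041.25/274.0648 = 7.448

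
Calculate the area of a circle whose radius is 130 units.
Area = pi * r²
Area = pi * 130²
Area = pi * 16900
Area = 53092.92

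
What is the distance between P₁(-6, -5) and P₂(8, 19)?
Using the distance formula: d = sqrt((x₂-x₁)² + (y₂-y₁)²)
dx = 8 - (-6) = 14
dy = 19 - (-5) = 24
d = sqrt(14² + 24²) = sqrt(196 + 576) = sqrt(772) = 27.78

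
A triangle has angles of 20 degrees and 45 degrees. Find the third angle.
Sum of angles in a triangle = 180 degrees
Third angle = 180 - 20 - 45
Third angle = 115 degrees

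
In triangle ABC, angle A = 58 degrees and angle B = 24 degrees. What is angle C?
Sum of angles in a triangle = 180 degrees
Third angle = 180 - 58 - 24
Third angle = 98 degrees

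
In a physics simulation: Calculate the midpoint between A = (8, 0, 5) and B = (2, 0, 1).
Midpoint = ((8+2)/2, (0+0)/2, (5+1)/2) = (5, 0, 3)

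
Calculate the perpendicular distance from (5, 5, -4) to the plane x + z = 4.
d = |1(5) + 0(5) + 1(-4) - (4)| / √(1² + 0² + 1²) = 3/√2 = 2.121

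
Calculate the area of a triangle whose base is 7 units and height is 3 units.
Area = (1/2) * base * height
Area = (1/2) * 7 * 3
Area = 10.50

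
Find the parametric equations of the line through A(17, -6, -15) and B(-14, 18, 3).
Direction vector d = B - A = (-31, 24, 18)
x = 17 - 31t, y = -6 + 24t, z = -15 + 18t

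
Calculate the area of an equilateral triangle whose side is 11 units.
Area = (sqrt(3)/4) * s²
Area = (sqrt(3)/4) * 11²
Area = (sqrt(3)/4) * 121
Area = 52.39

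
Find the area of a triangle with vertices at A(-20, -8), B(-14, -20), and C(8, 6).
Using the coordinate formula: Area = (1/2)|x₁(y₂-y₃) + x₂(y₃-y₁) + x₃(y₁-y₂)|
Area = (1/2)|(-20)((-20)-6) + (-14)(6-(-8)) + 8((-8)-(-20))|
Area = (1/2)|(-20)*(-26) + (-14)*14 + 8*12|
Area = (1/2)|520 + (-196) + 96|
Area = (1/2)*420 = 210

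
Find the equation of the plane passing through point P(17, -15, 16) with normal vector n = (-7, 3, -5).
d = n·P = (-7)(17) + (3)(-15) + (-5)(16) = -244
Plane: -7x + 3y - 5z = -244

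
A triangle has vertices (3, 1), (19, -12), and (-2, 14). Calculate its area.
Using the coordinate formula: Area = (1/2)|x₁(y₂-y₃) + x₂(y₃-y₁) + x₃(y₁-y₂)|
Area = (1/2)|3((-12)-14) + 19(14-1) + (-2)(1-(-12))|
Area = (1/2)|3*(-26) + 19*13 + (-2)*13|
Area = (1/2)|(-78) + 247 + (-26)|
Area = (1/2)*143 = 71.50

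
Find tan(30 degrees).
tan(30 degrees) = sqrt(3)/3
Decimal approximation: 0.5774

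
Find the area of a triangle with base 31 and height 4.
Area = (1/2) * base * height
Area = (1/2) * 31 * 4
Area = 62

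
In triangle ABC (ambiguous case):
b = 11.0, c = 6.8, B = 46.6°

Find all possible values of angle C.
sin(C)/c = sin(B)/b  →  sin(C) = c·sin(B)/b = 6.8·sin(46.6°)/11.0 = 0.449155
C₁ = arcsin(0.449155) = 26.69°,  C₂ = 180° - C₁ = 153.31°
Check C₂: A = 180° - 46.6° - 153.31° = -19.91° ≤ 0, rejected
C = 26.69° (one solution)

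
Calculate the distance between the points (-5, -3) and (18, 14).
Using the distance formula: d = sqrt((x₂-x₁)² + (y₂-y₁)²)
dx = 18 - (-5) = 23
dy = 14 - (-3) = 17
d = sqrt(23² + 17²) = sqrt(529 + 289) = sqrt(818) = 28.60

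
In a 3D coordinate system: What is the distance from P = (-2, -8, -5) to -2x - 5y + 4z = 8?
d = |(-2)(-2) + (-5)(-8) + 4(-5) - (8)| / √((-2)² + (-5)² + 4²) = 16/√45 = 2.385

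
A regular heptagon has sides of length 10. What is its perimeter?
Perimeter = number of sides * side length
Perimeter = 7 * 10
Perimeter = 70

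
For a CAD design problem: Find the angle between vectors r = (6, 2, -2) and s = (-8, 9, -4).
r·s = -22, |r|² = 44, |s|² = 161
cos θ = -22/√7084 ≈ -0.2614
θ ≈ 105.2°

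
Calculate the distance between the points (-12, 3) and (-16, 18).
Using the distance formula: d = sqrt((x₂-x₁)² + (y₂-y₁)²)
dx = (-16) - (-12) = -4
dy = 18 - 3 = 15
d = sqrt((-4)² + 15²) = sqrt(16 + 225) = sqrt(241) = 15.52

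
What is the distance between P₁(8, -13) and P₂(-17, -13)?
Using the distance formula: d = sqrt((x₂-x₁)² + (y₂-y₁)²)
dx = (-17) - 8 = -25
dy = (-13) - (-13) = 0
d = sqrt((-25)² + 0²) = sqrt(625 + 0) = sqrt(625) = 25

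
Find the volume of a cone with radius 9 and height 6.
Volume = (1/3) * pi * r² * h
Volume = (1/3) * pi * 9² * 6
Volume = (1/3) * pi * 81 * 6
Volume = (1/3) * pi * 486
Volume = 508.94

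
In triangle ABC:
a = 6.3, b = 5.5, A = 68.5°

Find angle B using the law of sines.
sin(B)/b = sin(A)/a
sin(B) = b·sin(A)/a = 5.5·sin(68.5°)/6.3 = 0.812269
B = arcsin(0.812269) = 54.32°  (b ≤ a, so B ≤ A and the acute solution is unique)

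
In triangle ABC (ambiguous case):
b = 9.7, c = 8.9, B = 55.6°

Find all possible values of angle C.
sin(C)/c = sin(B)/b  →  sin(C) = c·sin(B)/b = 8.9·sin(55.6°)/9.7 = 0.757063
C₁ = arcsin(0.757063) = 49.21°,  C₂ = 180° - C₁ = 130.79°
Check C₂: A = 180° - 55.6° - 130.79° = -6.39° ≤ 0, rejected
C = 49.21° (one solution)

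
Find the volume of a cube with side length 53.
Volume = s³
Volume = 53³
Volume = 148877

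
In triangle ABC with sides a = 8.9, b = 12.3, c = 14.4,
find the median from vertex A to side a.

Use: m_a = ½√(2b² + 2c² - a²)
m_a = ½√(2·12.3² + 2·14.4² - 8.9²)
m_a = ½√(302.58 + 414.72 - 79.21) = ½√638.09 = 12.63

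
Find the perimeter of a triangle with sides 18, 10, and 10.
Perimeter = sum of all sides
Perimeter = 18 + 10 + 10
Perimeter = 38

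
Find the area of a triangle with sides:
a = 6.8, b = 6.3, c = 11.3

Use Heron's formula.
s = (a+b+c)/2 = (6.8+6.3+11.3)/2 = 12.2
A = √(s(s-a)(s-b)(s-c)) = √(12.2·5.4·5.9·0.9)
A = √349.823 = 18.7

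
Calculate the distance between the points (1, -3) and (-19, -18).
Using the distance formula: d = sqrt((x₂-x₁)² + (y₂-y₁)²)
dx = (-19) - 1 = -20
dy = (-18) - (-3) = -15
d = sqrt((-20)² + (-15)²) = sqrt(400 + 225) = sqrt(625) = 25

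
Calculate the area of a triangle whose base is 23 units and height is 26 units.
Area = (1/2) * base * height
Area = (1/2) * 23 * 26
Area = 299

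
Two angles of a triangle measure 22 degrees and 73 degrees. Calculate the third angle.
Sum of angles in a triangle = 180 degrees
Third angle = 180 - 22 - 73
Third angle = 85 degrees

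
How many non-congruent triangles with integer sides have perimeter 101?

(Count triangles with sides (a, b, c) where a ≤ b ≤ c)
With a ≤ b ≤ c and a + b + c = 101, the triangle inequality a + b > c gives c < 101/2, so c ≤ 50.
Iterate a from 1 to ⌊p/3⌋ = 33; for each a, b ranges from a to ⌊(p−a)/2⌋ with c = p − a − b, keeping only c ≥ b.
Triples: (1, 50, 50), (2, 49, 50), (3, 48, 50), …
Count = 225 triangles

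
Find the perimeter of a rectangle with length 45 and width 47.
Perimeter = 2 * (length + width)
Perimeter = 2 * (45 + 47)
Perimeter = 2 * 92
Perimeter = 184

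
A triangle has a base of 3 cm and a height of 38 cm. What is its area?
Area = (1/2) * base * height
Area = (1/2) * 3 * 38
Area = 57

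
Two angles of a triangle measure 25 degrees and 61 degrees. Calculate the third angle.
Sum of angles in a triangle = 180 degrees
Third angle = 180 - 25 - 61
Third angle = 94 degrees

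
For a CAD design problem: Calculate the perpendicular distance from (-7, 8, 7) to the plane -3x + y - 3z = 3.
d = |(-3)(-7) + 1(8) + (-3)(7) - (3)| / √((-3)² + 1² + (-3)²) = 5/√19 = 1.147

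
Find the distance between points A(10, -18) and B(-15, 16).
Using the distance formula: d = sqrt((x₂-x₁)² + (y₂-y₁)²)
dx = (-15) - 10 = -25
dy = 16 - (-18) = 34
d = sqrt((-25)² + 34²) = sqrt(625 + 1156) = sqrt(1781) = 42.20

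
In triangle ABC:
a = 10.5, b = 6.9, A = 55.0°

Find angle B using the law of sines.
sin(B)/b = sin(A)/a
sin(B) = b·sin(A)/a = 6.9·sin(55.0°)/10.5 = 0.538300
B = arcsin(0.538300) = 32.57°  (b ≤ a, so B ≤ A and the acute solution is unique)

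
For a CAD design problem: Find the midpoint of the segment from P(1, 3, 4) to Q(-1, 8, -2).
Midpoint = ((1-1)/2, (3+8)/2, (4-2)/2) = (0, 5.5, 1)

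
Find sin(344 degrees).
sin(344 degrees) = -0.2756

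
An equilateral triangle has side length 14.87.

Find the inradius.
For an equilateral triangle, r = s/(2√3) where s is the side.
r = 14.87/(2√3) = 14.87/3.464102 = 4.293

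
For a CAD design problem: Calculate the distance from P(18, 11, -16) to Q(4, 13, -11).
d = √[(-14)² + (2)² + (5)²] = √225 = 15.0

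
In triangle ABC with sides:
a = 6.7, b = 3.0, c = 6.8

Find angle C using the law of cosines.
cos(C) = (a² + b² - c²)/(2ab)
cos(C) = (6.7² + 3.0² - 6.8²)/(2·6.7·3.0) = 7.65/40.2 = 0.190299
C = arccos(0.190299) = 79.03°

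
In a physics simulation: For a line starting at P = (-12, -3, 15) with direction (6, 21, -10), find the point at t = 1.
P(1) = (-12 + 6(1), -3 + 21(1), 15 + (-10)(1)) = (-6, 18, 5)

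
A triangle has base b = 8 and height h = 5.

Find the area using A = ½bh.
A = ½·8·5 = 20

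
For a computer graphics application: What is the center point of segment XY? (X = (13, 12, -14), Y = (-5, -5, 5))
Midpoint = ((13-5)/2, (12-5)/2, (-14+5)/2) = (4, 3.5, -4.5)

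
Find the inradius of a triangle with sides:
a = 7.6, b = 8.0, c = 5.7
s = (a+b+c)/2 = (7.6+8.0+5.7)/2 = 10.65
Area = √(s(s-a)(s-b)(s-c)) = √(10.65·3.05·2.65·4.95) = 20.6419
r = Area/s = 20.6419/10.65 = 1.938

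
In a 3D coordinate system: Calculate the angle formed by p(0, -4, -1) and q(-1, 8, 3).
p·q = -35, |p|² = 17, |q|² = 74
cos θ = -35/√1258 ≈ -0.9868
θ ≈ 170.7°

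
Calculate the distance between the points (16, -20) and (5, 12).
Using the distance formula: d = sqrt((x₂-x₁)² + (y₂-y₁)²)
dx = 5 - 16 = -11
dy = 12 - (-20) = 32
d = sqrt((-11)² + 32²) = sqrt(121 + 1024) = sqrt(1145) = 33.84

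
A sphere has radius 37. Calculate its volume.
Volume = (4/3) * pi * r³
Volume = (4/3) * pi * 37³
Volume = (4/3) * pi * 50653
Volume = 212174.79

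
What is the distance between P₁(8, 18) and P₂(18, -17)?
Using the distance formula: d = sqrt((x₂-x₁)² + (y₂-y₁)²)
dx = 18 - 8 = 10
dy = (-17) - 18 = -35
d = sqrt(10² + (-35)²) = sqrt(100 + 1225) = sqrt(1325) = 36.40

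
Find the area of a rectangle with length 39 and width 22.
Area = length * width
Area = 39 * 22
Area = 858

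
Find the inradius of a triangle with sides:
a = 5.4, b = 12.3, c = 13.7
s = (a+b+c)/2 = (5.4+12.3+13.7)/2 = 15.7
Area = √(s(s-a)(s-b)(s-c)) = √(15.7·10.3·3.4·2) = 33.1606
r = Area/s = 33.1606/15.7 = 2.112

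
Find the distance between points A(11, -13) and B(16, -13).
Using the distance formula: d = sqrt((x₂-x₁)² + (y₂-y₁)²)
dx = 16 - 11 = 5
dy = (-13) - (-13) = 0
d = sqrt(5² + 0²) = sqrt(25 + 0) = sqrt(25) = 5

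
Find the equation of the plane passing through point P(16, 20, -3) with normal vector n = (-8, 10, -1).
d = n·P = (-8)(16) + (10)(20) + (-1)(-3) = 75
Plane: -8x + 10y - z = 75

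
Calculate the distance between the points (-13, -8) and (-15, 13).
Using the distance formula: d = sqrt((x₂-x₁)² + (y₂-y₁)²)
dx = (-15) - (-13) = -2
dy = 13 - (-8) = 21
d = sqrt((-2)² + 21²) = sqrt(4 + 441) = sqrt(445) = 21.10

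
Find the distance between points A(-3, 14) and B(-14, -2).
Using the distance formula: d = sqrt((x₂-x₁)² + (y₂-y₁)²)
dx = (-14) - (-3) = -11
dy = (-2) - 14 = -16
d = sqrt((-11)² + (-16)²) = sqrt(121 + 256) = sqrt(377) = 19.42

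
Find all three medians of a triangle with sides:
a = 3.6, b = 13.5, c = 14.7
Using m_x = ½√(2y² + 2z² - x²):
m_a = ½√(2·13.5² + 2·14.7² - 3.6²) = ½√783.72 = 14
m_b = ½√(2·3.6² + 2·14.7² - 13.5²) = ½√275.85 = 8.304
m_c = ½√(2·3.6² + 2·13.5² - 14.7²) = ½√174.33 = 6.602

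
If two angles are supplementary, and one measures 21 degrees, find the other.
Supplementary angles sum to 180 degrees.
Other angle = 180 - 21
Other angle = 159 degrees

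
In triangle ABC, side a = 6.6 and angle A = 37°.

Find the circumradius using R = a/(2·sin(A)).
R = a/(2·sin(A)) = 6.6/(2·sin(37°))
R = 6.6/(2·0.601815) = 6.6/1.203630 = 5.483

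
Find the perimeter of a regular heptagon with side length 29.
Perimeter = number of sides * side length
Perimeter = 7 * 29
Perimeter = 203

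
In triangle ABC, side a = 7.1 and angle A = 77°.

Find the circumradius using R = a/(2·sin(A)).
R = a/(2·sin(A)) = 7.1/(2·sin(77°))
R = 7.1/(2·0.974370) = 7.1/1.948740 = 3.643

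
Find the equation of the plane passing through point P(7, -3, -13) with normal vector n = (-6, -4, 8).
d = n·P = (-6)(7) + (-4)(-3) + (8)(-13) = -134
Plane: -6x - 4y + 8z = -134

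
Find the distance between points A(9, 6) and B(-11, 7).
Using the distance formula: d = sqrt((x₂-x₁)² + (y₂-y₁)²)
dx = (-11) - 9 = -20
dy = 7 - 6 = 1
d = sqrt((-20)² + 1²) = sqrt(400 + 1) = sqrt(401) = 20.02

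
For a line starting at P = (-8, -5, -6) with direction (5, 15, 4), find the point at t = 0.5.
P(0.5) = (-8 + 5(0.5), -5 + 15(0.5), -6 + 4(0.5)) = (-5.5, 2.5, -4)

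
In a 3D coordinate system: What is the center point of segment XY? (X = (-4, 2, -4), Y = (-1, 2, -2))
Midpoint = ((-4-1)/2, (2+2)/2, (-4-2)/2) = (-2.5, 2, -3)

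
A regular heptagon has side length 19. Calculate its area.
For a regular 7-gon with side length s = 19:
Apothem a = s / (2*tan(pi/7)) = 19 / (2*tan(pi/7)) ≈ 19.72695
Perimeter P = 7 * 19 = 133
Area = (1/2) * P * a = (1/2) * 133 * 19.72695 = 1311.84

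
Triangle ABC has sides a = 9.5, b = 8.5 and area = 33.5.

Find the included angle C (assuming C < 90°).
Area = ½ab·sin(C)  →  sin(C) = 2·Area/(ab)
sin(C) = 2·33.5/(9.5·8.5) = 0.829721
C = arcsin(0.829721) = 56.07°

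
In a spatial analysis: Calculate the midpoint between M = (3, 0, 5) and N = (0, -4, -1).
Midpoint = ((3+0)/2, (0-4)/2, (5-1)/2) = (1.5, -2, 2)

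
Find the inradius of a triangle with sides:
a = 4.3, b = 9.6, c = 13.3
s = (a+b+c)/2 = (4.3+9.6+13.3)/2 = 13.6
Area = √(s(s-a)(s-b)(s-c)) = √(13.6·9.3·4·0.3) = 12.3197
r = Area/s = 12.3197/13.6 = 0.9059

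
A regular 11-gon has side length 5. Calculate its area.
For a regular 11-gon with side length s = 5:
Apothem a = s / (2*tan(pi/11)) = 5 / (2*tan(pi/11)) ≈ 8.5142
Perimeter P = 11 * 5 = 55
Area = (1/2) * P * a = (1/2) * 55 * 8.5142 = 234.14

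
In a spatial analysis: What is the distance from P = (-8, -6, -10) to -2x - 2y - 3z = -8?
d = |(-2)(-8) + (-2)(-6) + (-3)(-10) - (-8)| / √((-2)² + (-2)² + (-3)²) = 66/√17 = 16.01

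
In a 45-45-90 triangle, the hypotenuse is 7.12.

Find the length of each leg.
In a 45-45-90 triangle, hypotenuse = leg·√2  →  leg = hypotenuse/√2
leg = 7.12/√2 = 5.035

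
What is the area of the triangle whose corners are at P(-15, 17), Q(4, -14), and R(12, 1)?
Using the coordinate formula: Area = (1/2)|x₁(y₂-y₃) + x₂(y₃-y₁) + x₃(y₁-y₂)|
Area = (1/2)|(-15)((-14)-1) + 4(1-17) + 12(17-(-14))|
Area = (1/2)|(-15)*(-15) + 4*(-16) + 12*31|
Area = (1/2)|225 + (-64) + 372|
Area = (1/2)*533 = 266.50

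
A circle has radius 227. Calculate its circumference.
Circumference = 2 * pi * r
Circumference = 2 * pi * 227
Circumference = 1426.28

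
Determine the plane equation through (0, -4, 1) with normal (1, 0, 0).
d = n·P = (1)(0) + (0)(-4) + (0)(1) = 0
Plane: x = 0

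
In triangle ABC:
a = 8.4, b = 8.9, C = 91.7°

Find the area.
Using A = ½ab·sin(C):
A = ½·8.4·8.9·sin(91.7°) = ½·74.76·0.999560 = 37.36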